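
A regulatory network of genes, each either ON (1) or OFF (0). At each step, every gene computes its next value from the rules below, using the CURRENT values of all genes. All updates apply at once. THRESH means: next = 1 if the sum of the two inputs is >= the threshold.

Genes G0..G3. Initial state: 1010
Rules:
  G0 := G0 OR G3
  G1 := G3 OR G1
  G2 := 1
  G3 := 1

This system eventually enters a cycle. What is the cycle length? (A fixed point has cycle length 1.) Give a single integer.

Step 0: 1010
Step 1: G0=G0|G3=1|0=1 G1=G3|G1=0|0=0 G2=1(const) G3=1(const) -> 1011
Step 2: G0=G0|G3=1|1=1 G1=G3|G1=1|0=1 G2=1(const) G3=1(const) -> 1111
Step 3: G0=G0|G3=1|1=1 G1=G3|G1=1|1=1 G2=1(const) G3=1(const) -> 1111
State from step 3 equals state from step 2 -> cycle length 1

Answer: 1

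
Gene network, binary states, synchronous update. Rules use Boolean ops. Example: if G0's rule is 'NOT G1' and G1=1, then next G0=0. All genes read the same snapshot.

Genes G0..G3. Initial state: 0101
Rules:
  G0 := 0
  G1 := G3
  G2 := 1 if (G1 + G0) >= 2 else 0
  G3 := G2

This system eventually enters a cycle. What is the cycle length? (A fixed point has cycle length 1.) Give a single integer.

Answer: 1

Derivation:
Step 0: 0101
Step 1: G0=0(const) G1=G3=1 G2=(1+0>=2)=0 G3=G2=0 -> 0100
Step 2: G0=0(const) G1=G3=0 G2=(1+0>=2)=0 G3=G2=0 -> 0000
Step 3: G0=0(const) G1=G3=0 G2=(0+0>=2)=0 G3=G2=0 -> 0000
State from step 3 equals state from step 2 -> cycle length 1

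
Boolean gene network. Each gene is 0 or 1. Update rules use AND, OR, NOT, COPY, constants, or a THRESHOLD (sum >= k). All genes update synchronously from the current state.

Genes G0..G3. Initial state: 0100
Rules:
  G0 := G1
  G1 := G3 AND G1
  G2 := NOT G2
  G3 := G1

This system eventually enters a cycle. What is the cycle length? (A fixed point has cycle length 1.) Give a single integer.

Answer: 2

Derivation:
Step 0: 0100
Step 1: G0=G1=1 G1=G3&G1=0&1=0 G2=NOT G2=NOT 0=1 G3=G1=1 -> 1011
Step 2: G0=G1=0 G1=G3&G1=1&0=0 G2=NOT G2=NOT 1=0 G3=G1=0 -> 0000
Step 3: G0=G1=0 G1=G3&G1=0&0=0 G2=NOT G2=NOT 0=1 G3=G1=0 -> 0010
Step 4: G0=G1=0 G1=G3&G1=0&0=0 G2=NOT G2=NOT 1=0 G3=G1=0 -> 0000
State from step 4 equals state from step 2 -> cycle length 2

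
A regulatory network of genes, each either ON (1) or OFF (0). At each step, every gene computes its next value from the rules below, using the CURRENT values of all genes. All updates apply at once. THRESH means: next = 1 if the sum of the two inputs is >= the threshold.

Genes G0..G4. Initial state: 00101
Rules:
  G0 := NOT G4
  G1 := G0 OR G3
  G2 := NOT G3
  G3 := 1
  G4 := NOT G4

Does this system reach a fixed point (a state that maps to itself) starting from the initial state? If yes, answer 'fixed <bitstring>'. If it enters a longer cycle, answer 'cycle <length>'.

Answer: cycle 2

Derivation:
Step 0: 00101
Step 1: G0=NOT G4=NOT 1=0 G1=G0|G3=0|0=0 G2=NOT G3=NOT 0=1 G3=1(const) G4=NOT G4=NOT 1=0 -> 00110
Step 2: G0=NOT G4=NOT 0=1 G1=G0|G3=0|1=1 G2=NOT G3=NOT 1=0 G3=1(const) G4=NOT G4=NOT 0=1 -> 11011
Step 3: G0=NOT G4=NOT 1=0 G1=G0|G3=1|1=1 G2=NOT G3=NOT 1=0 G3=1(const) G4=NOT G4=NOT 1=0 -> 01010
Step 4: G0=NOT G4=NOT 0=1 G1=G0|G3=0|1=1 G2=NOT G3=NOT 1=0 G3=1(const) G4=NOT G4=NOT 0=1 -> 11011
Cycle of length 2 starting at step 2 -> no fixed point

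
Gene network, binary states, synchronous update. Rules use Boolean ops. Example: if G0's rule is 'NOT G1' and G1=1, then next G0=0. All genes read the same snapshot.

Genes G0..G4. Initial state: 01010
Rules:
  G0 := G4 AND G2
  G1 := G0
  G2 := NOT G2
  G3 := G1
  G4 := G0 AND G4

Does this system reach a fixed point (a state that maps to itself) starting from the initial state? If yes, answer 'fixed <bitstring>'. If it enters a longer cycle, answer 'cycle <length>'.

Answer: cycle 2

Derivation:
Step 0: 01010
Step 1: G0=G4&G2=0&0=0 G1=G0=0 G2=NOT G2=NOT 0=1 G3=G1=1 G4=G0&G4=0&0=0 -> 00110
Step 2: G0=G4&G2=0&1=0 G1=G0=0 G2=NOT G2=NOT 1=0 G3=G1=0 G4=G0&G4=0&0=0 -> 00000
Step 3: G0=G4&G2=0&0=0 G1=G0=0 G2=NOT G2=NOT 0=1 G3=G1=0 G4=G0&G4=0&0=0 -> 00100
Step 4: G0=G4&G2=0&1=0 G1=G0=0 G2=NOT G2=NOT 1=0 G3=G1=0 G4=G0&G4=0&0=0 -> 00000
Cycle of length 2 starting at step 2 -> no fixed point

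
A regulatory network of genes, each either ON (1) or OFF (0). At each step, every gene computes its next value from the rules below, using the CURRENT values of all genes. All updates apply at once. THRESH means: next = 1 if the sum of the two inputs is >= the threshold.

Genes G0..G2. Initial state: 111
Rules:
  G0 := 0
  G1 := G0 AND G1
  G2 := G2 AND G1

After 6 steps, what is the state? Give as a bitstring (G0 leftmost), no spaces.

Step 1: G0=0(const) G1=G0&G1=1&1=1 G2=G2&G1=1&1=1 -> 011
Step 2: G0=0(const) G1=G0&G1=0&1=0 G2=G2&G1=1&1=1 -> 001
Step 3: G0=0(const) G1=G0&G1=0&0=0 G2=G2&G1=1&0=0 -> 000
Step 4: G0=0(const) G1=G0&G1=0&0=0 G2=G2&G1=0&0=0 -> 000
Step 5: G0=0(const) G1=G0&G1=0&0=0 G2=G2&G1=0&0=0 -> 000
Step 6: G0=0(const) G1=G0&G1=0&0=0 G2=G2&G1=0&0=0 -> 000

000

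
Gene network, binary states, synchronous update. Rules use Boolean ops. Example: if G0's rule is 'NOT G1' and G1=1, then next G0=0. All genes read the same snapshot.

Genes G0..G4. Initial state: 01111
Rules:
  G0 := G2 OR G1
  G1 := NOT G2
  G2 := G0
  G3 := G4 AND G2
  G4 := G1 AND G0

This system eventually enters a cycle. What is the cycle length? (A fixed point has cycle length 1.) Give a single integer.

Step 0: 01111
Step 1: G0=G2|G1=1|1=1 G1=NOT G2=NOT 1=0 G2=G0=0 G3=G4&G2=1&1=1 G4=G1&G0=1&0=0 -> 10010
Step 2: G0=G2|G1=0|0=0 G1=NOT G2=NOT 0=1 G2=G0=1 G3=G4&G2=0&0=0 G4=G1&G0=0&1=0 -> 01100
Step 3: G0=G2|G1=1|1=1 G1=NOT G2=NOT 1=0 G2=G0=0 G3=G4&G2=0&1=0 G4=G1&G0=1&0=0 -> 10000
Step 4: G0=G2|G1=0|0=0 G1=NOT G2=NOT 0=1 G2=G0=1 G3=G4&G2=0&0=0 G4=G1&G0=0&1=0 -> 01100
State from step 4 equals state from step 2 -> cycle length 2

Answer: 2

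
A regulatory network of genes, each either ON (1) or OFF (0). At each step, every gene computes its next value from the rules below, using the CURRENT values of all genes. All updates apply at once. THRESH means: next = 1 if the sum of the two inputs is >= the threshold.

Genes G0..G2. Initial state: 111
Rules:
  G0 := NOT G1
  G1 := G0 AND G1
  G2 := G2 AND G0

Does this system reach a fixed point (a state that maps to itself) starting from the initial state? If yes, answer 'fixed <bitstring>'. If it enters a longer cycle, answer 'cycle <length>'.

Answer: fixed 100

Derivation:
Step 0: 111
Step 1: G0=NOT G1=NOT 1=0 G1=G0&G1=1&1=1 G2=G2&G0=1&1=1 -> 011
Step 2: G0=NOT G1=NOT 1=0 G1=G0&G1=0&1=0 G2=G2&G0=1&0=0 -> 000
Step 3: G0=NOT G1=NOT 0=1 G1=G0&G1=0&0=0 G2=G2&G0=0&0=0 -> 100
Step 4: G0=NOT G1=NOT 0=1 G1=G0&G1=1&0=0 G2=G2&G0=0&1=0 -> 100
Fixed point reached at step 3: 100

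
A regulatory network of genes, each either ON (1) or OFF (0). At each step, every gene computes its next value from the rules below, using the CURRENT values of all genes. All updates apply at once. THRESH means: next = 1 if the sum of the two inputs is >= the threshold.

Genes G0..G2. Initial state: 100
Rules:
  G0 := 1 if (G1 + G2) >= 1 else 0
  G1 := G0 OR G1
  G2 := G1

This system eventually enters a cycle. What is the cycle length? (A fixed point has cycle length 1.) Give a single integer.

Answer: 1

Derivation:
Step 0: 100
Step 1: G0=(0+0>=1)=0 G1=G0|G1=1|0=1 G2=G1=0 -> 010
Step 2: G0=(1+0>=1)=1 G1=G0|G1=0|1=1 G2=G1=1 -> 111
Step 3: G0=(1+1>=1)=1 G1=G0|G1=1|1=1 G2=G1=1 -> 111
State from step 3 equals state from step 2 -> cycle length 1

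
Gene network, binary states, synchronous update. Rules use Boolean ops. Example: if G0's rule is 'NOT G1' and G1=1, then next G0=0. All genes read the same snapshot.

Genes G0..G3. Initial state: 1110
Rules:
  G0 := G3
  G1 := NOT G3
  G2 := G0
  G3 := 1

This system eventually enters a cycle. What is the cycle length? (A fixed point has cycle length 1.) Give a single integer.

Answer: 1

Derivation:
Step 0: 1110
Step 1: G0=G3=0 G1=NOT G3=NOT 0=1 G2=G0=1 G3=1(const) -> 0111
Step 2: G0=G3=1 G1=NOT G3=NOT 1=0 G2=G0=0 G3=1(const) -> 1001
Step 3: G0=G3=1 G1=NOT G3=NOT 1=0 G2=G0=1 G3=1(const) -> 1011
Step 4: G0=G3=1 G1=NOT G3=NOT 1=0 G2=G0=1 G3=1(const) -> 1011
State from step 4 equals state from step 3 -> cycle length 1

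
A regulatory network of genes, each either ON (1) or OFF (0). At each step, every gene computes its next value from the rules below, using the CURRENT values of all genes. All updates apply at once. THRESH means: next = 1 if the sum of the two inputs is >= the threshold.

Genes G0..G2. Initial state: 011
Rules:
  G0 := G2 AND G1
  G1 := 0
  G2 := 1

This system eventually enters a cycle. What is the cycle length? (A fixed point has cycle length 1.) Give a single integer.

Step 0: 011
Step 1: G0=G2&G1=1&1=1 G1=0(const) G2=1(const) -> 101
Step 2: G0=G2&G1=1&0=0 G1=0(const) G2=1(const) -> 001
Step 3: G0=G2&G1=1&0=0 G1=0(const) G2=1(const) -> 001
State from step 3 equals state from step 2 -> cycle length 1

Answer: 1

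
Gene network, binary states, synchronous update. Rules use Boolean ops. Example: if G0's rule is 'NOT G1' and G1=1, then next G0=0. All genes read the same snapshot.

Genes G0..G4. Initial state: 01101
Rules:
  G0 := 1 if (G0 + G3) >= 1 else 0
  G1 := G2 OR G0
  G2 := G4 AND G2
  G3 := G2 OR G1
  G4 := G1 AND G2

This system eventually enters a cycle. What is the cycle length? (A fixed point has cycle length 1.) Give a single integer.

Answer: 1

Derivation:
Step 0: 01101
Step 1: G0=(0+0>=1)=0 G1=G2|G0=1|0=1 G2=G4&G2=1&1=1 G3=G2|G1=1|1=1 G4=G1&G2=1&1=1 -> 01111
Step 2: G0=(0+1>=1)=1 G1=G2|G0=1|0=1 G2=G4&G2=1&1=1 G3=G2|G1=1|1=1 G4=G1&G2=1&1=1 -> 11111
Step 3: G0=(1+1>=1)=1 G1=G2|G0=1|1=1 G2=G4&G2=1&1=1 G3=G2|G1=1|1=1 G4=G1&G2=1&1=1 -> 11111
State from step 3 equals state from step 2 -> cycle length 1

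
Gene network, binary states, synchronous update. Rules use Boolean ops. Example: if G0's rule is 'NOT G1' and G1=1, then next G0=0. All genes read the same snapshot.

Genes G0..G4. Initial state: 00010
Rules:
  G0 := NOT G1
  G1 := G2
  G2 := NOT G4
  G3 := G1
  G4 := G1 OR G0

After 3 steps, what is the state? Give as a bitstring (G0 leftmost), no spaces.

Step 1: G0=NOT G1=NOT 0=1 G1=G2=0 G2=NOT G4=NOT 0=1 G3=G1=0 G4=G1|G0=0|0=0 -> 10100
Step 2: G0=NOT G1=NOT 0=1 G1=G2=1 G2=NOT G4=NOT 0=1 G3=G1=0 G4=G1|G0=0|1=1 -> 11101
Step 3: G0=NOT G1=NOT 1=0 G1=G2=1 G2=NOT G4=NOT 1=0 G3=G1=1 G4=G1|G0=1|1=1 -> 01011

01011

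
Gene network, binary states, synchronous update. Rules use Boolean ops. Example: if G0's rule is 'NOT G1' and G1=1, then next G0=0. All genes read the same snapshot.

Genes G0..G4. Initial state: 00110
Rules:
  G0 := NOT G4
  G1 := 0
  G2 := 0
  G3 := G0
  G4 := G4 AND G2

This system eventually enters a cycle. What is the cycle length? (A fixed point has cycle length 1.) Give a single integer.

Answer: 1

Derivation:
Step 0: 00110
Step 1: G0=NOT G4=NOT 0=1 G1=0(const) G2=0(const) G3=G0=0 G4=G4&G2=0&1=0 -> 10000
Step 2: G0=NOT G4=NOT 0=1 G1=0(const) G2=0(const) G3=G0=1 G4=G4&G2=0&0=0 -> 10010
Step 3: G0=NOT G4=NOT 0=1 G1=0(const) G2=0(const) G3=G0=1 G4=G4&G2=0&0=0 -> 10010
State from step 3 equals state from step 2 -> cycle length 1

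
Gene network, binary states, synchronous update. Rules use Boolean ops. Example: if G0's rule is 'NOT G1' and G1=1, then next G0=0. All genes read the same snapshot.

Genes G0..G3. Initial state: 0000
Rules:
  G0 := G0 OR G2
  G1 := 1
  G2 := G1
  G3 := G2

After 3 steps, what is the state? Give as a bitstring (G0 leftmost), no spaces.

Step 1: G0=G0|G2=0|0=0 G1=1(const) G2=G1=0 G3=G2=0 -> 0100
Step 2: G0=G0|G2=0|0=0 G1=1(const) G2=G1=1 G3=G2=0 -> 0110
Step 3: G0=G0|G2=0|1=1 G1=1(const) G2=G1=1 G3=G2=1 -> 1111

1111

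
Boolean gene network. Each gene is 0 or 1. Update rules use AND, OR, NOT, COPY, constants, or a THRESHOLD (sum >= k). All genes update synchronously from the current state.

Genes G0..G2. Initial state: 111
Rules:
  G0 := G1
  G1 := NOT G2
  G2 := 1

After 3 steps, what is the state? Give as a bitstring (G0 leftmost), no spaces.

Step 1: G0=G1=1 G1=NOT G2=NOT 1=0 G2=1(const) -> 101
Step 2: G0=G1=0 G1=NOT G2=NOT 1=0 G2=1(const) -> 001
Step 3: G0=G1=0 G1=NOT G2=NOT 1=0 G2=1(const) -> 001

001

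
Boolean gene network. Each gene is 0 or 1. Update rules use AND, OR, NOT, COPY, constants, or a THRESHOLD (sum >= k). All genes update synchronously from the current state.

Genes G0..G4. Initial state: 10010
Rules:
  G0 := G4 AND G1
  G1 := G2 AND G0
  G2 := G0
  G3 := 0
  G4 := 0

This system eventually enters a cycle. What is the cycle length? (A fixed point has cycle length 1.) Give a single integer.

Step 0: 10010
Step 1: G0=G4&G1=0&0=0 G1=G2&G0=0&1=0 G2=G0=1 G3=0(const) G4=0(const) -> 00100
Step 2: G0=G4&G1=0&0=0 G1=G2&G0=1&0=0 G2=G0=0 G3=0(const) G4=0(const) -> 00000
Step 3: G0=G4&G1=0&0=0 G1=G2&G0=0&0=0 G2=G0=0 G3=0(const) G4=0(const) -> 00000
State from step 3 equals state from step 2 -> cycle length 1

Answer: 1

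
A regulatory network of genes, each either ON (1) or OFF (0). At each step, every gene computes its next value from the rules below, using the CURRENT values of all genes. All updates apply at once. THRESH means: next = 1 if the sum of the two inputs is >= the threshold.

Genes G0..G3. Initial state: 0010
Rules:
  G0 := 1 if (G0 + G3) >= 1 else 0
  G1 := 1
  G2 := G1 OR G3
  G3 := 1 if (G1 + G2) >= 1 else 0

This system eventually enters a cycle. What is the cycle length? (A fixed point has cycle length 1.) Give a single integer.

Answer: 1

Derivation:
Step 0: 0010
Step 1: G0=(0+0>=1)=0 G1=1(const) G2=G1|G3=0|0=0 G3=(0+1>=1)=1 -> 0101
Step 2: G0=(0+1>=1)=1 G1=1(const) G2=G1|G3=1|1=1 G3=(1+0>=1)=1 -> 1111
Step 3: G0=(1+1>=1)=1 G1=1(const) G2=G1|G3=1|1=1 G3=(1+1>=1)=1 -> 1111
State from step 3 equals state from step 2 -> cycle length 1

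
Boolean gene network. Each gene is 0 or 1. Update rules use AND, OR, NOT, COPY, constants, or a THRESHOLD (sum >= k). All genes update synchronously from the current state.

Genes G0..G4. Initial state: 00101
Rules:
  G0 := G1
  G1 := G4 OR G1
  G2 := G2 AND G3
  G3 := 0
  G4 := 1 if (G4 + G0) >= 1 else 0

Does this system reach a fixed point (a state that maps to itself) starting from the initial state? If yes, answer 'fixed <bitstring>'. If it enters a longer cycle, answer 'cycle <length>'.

Answer: fixed 11001

Derivation:
Step 0: 00101
Step 1: G0=G1=0 G1=G4|G1=1|0=1 G2=G2&G3=1&0=0 G3=0(const) G4=(1+0>=1)=1 -> 01001
Step 2: G0=G1=1 G1=G4|G1=1|1=1 G2=G2&G3=0&0=0 G3=0(const) G4=(1+0>=1)=1 -> 11001
Step 3: G0=G1=1 G1=G4|G1=1|1=1 G2=G2&G3=0&0=0 G3=0(const) G4=(1+1>=1)=1 -> 11001
Fixed point reached at step 2: 11001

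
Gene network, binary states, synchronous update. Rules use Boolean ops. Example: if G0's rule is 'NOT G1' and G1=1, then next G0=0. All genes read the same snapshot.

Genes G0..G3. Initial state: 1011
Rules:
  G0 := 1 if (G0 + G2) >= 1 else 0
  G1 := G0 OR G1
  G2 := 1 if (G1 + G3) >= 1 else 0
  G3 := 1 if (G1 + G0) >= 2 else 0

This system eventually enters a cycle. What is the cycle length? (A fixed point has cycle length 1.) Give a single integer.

Step 0: 1011
Step 1: G0=(1+1>=1)=1 G1=G0|G1=1|0=1 G2=(0+1>=1)=1 G3=(0+1>=2)=0 -> 1110
Step 2: G0=(1+1>=1)=1 G1=G0|G1=1|1=1 G2=(1+0>=1)=1 G3=(1+1>=2)=1 -> 1111
Step 3: G0=(1+1>=1)=1 G1=G0|G1=1|1=1 G2=(1+1>=1)=1 G3=(1+1>=2)=1 -> 1111
State from step 3 equals state from step 2 -> cycle length 1

Answer: 1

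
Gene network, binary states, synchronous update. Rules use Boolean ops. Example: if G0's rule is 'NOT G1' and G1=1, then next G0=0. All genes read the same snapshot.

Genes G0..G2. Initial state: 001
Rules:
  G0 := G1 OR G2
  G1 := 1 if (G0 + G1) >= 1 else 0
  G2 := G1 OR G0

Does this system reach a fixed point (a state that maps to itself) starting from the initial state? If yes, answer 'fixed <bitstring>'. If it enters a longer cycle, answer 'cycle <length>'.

Answer: fixed 111

Derivation:
Step 0: 001
Step 1: G0=G1|G2=0|1=1 G1=(0+0>=1)=0 G2=G1|G0=0|0=0 -> 100
Step 2: G0=G1|G2=0|0=0 G1=(1+0>=1)=1 G2=G1|G0=0|1=1 -> 011
Step 3: G0=G1|G2=1|1=1 G1=(0+1>=1)=1 G2=G1|G0=1|0=1 -> 111
Step 4: G0=G1|G2=1|1=1 G1=(1+1>=1)=1 G2=G1|G0=1|1=1 -> 111
Fixed point reached at step 3: 111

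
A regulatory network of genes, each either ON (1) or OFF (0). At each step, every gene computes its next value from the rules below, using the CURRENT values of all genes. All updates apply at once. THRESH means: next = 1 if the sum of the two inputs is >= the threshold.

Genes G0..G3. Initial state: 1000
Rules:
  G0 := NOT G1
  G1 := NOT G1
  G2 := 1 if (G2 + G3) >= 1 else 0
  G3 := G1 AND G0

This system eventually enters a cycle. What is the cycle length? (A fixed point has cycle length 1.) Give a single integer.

Step 0: 1000
Step 1: G0=NOT G1=NOT 0=1 G1=NOT G1=NOT 0=1 G2=(0+0>=1)=0 G3=G1&G0=0&1=0 -> 1100
Step 2: G0=NOT G1=NOT 1=0 G1=NOT G1=NOT 1=0 G2=(0+0>=1)=0 G3=G1&G0=1&1=1 -> 0001
Step 3: G0=NOT G1=NOT 0=1 G1=NOT G1=NOT 0=1 G2=(0+1>=1)=1 G3=G1&G0=0&0=0 -> 1110
Step 4: G0=NOT G1=NOT 1=0 G1=NOT G1=NOT 1=0 G2=(1+0>=1)=1 G3=G1&G0=1&1=1 -> 0011
Step 5: G0=NOT G1=NOT 0=1 G1=NOT G1=NOT 0=1 G2=(1+1>=1)=1 G3=G1&G0=0&0=0 -> 1110
State from step 5 equals state from step 3 -> cycle length 2

Answer: 2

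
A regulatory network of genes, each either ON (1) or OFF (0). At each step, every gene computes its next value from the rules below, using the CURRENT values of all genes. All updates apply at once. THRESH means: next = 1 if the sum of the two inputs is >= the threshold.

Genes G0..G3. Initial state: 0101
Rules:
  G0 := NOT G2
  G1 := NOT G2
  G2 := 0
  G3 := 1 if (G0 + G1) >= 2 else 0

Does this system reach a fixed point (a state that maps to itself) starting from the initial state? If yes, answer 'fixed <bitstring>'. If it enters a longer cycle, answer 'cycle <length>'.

Step 0: 0101
Step 1: G0=NOT G2=NOT 0=1 G1=NOT G2=NOT 0=1 G2=0(const) G3=(0+1>=2)=0 -> 1100
Step 2: G0=NOT G2=NOT 0=1 G1=NOT G2=NOT 0=1 G2=0(const) G3=(1+1>=2)=1 -> 1101
Step 3: G0=NOT G2=NOT 0=1 G1=NOT G2=NOT 0=1 G2=0(const) G3=(1+1>=2)=1 -> 1101
Fixed point reached at step 2: 1101

Answer: fixed 1101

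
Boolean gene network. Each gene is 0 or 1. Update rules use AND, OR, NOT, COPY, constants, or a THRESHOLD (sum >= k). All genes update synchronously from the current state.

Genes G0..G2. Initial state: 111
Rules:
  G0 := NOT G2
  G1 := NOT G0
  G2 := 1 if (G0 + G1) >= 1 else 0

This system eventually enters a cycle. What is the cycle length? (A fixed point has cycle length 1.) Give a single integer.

Answer: 3

Derivation:
Step 0: 111
Step 1: G0=NOT G2=NOT 1=0 G1=NOT G0=NOT 1=0 G2=(1+1>=1)=1 -> 001
Step 2: G0=NOT G2=NOT 1=0 G1=NOT G0=NOT 0=1 G2=(0+0>=1)=0 -> 010
Step 3: G0=NOT G2=NOT 0=1 G1=NOT G0=NOT 0=1 G2=(0+1>=1)=1 -> 111
State from step 3 equals state from step 0 -> cycle length 3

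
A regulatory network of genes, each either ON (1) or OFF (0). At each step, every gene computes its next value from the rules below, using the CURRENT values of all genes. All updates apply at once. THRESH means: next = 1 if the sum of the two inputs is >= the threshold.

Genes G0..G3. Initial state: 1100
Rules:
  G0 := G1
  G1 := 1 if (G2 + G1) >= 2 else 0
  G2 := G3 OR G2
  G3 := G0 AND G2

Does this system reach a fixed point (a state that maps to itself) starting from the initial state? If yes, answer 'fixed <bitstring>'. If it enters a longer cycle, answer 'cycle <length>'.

Answer: fixed 0000

Derivation:
Step 0: 1100
Step 1: G0=G1=1 G1=(0+1>=2)=0 G2=G3|G2=0|0=0 G3=G0&G2=1&0=0 -> 1000
Step 2: G0=G1=0 G1=(0+0>=2)=0 G2=G3|G2=0|0=0 G3=G0&G2=1&0=0 -> 0000
Step 3: G0=G1=0 G1=(0+0>=2)=0 G2=G3|G2=0|0=0 G3=G0&G2=0&0=0 -> 0000
Fixed point reached at step 2: 0000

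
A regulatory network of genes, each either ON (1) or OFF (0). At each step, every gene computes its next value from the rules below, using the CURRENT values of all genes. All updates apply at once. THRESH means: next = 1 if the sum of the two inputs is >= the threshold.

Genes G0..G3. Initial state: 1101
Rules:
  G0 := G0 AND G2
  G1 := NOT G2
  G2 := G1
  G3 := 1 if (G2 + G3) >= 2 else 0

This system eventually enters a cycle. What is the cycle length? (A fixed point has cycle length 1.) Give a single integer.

Answer: 4

Derivation:
Step 0: 1101
Step 1: G0=G0&G2=1&0=0 G1=NOT G2=NOT 0=1 G2=G1=1 G3=(0+1>=2)=0 -> 0110
Step 2: G0=G0&G2=0&1=0 G1=NOT G2=NOT 1=0 G2=G1=1 G3=(1+0>=2)=0 -> 0010
Step 3: G0=G0&G2=0&1=0 G1=NOT G2=NOT 1=0 G2=G1=0 G3=(1+0>=2)=0 -> 0000
Step 4: G0=G0&G2=0&0=0 G1=NOT G2=NOT 0=1 G2=G1=0 G3=(0+0>=2)=0 -> 0100
Step 5: G0=G0&G2=0&0=0 G1=NOT G2=NOT 0=1 G2=G1=1 G3=(0+0>=2)=0 -> 0110
State from step 5 equals state from step 1 -> cycle length 4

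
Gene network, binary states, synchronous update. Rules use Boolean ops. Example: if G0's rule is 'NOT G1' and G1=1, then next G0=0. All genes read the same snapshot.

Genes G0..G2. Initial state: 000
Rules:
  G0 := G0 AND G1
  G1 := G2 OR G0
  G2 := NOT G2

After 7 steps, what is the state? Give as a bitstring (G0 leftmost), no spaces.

Step 1: G0=G0&G1=0&0=0 G1=G2|G0=0|0=0 G2=NOT G2=NOT 0=1 -> 001
Step 2: G0=G0&G1=0&0=0 G1=G2|G0=1|0=1 G2=NOT G2=NOT 1=0 -> 010
Step 3: G0=G0&G1=0&1=0 G1=G2|G0=0|0=0 G2=NOT G2=NOT 0=1 -> 001
Step 4: G0=G0&G1=0&0=0 G1=G2|G0=1|0=1 G2=NOT G2=NOT 1=0 -> 010
Step 5: G0=G0&G1=0&1=0 G1=G2|G0=0|0=0 G2=NOT G2=NOT 0=1 -> 001
Step 6: G0=G0&G1=0&0=0 G1=G2|G0=1|0=1 G2=NOT G2=NOT 1=0 -> 010
Step 7: G0=G0&G1=0&1=0 G1=G2|G0=0|0=0 G2=NOT G2=NOT 0=1 -> 001

001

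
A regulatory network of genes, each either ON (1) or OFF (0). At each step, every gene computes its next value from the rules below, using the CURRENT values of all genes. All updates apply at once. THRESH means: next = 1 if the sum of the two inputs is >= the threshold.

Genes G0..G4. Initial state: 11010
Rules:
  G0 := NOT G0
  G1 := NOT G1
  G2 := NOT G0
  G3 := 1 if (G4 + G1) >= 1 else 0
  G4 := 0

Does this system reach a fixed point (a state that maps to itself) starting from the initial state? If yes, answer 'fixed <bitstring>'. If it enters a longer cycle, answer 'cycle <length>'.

Answer: cycle 2

Derivation:
Step 0: 11010
Step 1: G0=NOT G0=NOT 1=0 G1=NOT G1=NOT 1=0 G2=NOT G0=NOT 1=0 G3=(0+1>=1)=1 G4=0(const) -> 00010
Step 2: G0=NOT G0=NOT 0=1 G1=NOT G1=NOT 0=1 G2=NOT G0=NOT 0=1 G3=(0+0>=1)=0 G4=0(const) -> 11100
Step 3: G0=NOT G0=NOT 1=0 G1=NOT G1=NOT 1=0 G2=NOT G0=NOT 1=0 G3=(0+1>=1)=1 G4=0(const) -> 00010
Cycle of length 2 starting at step 1 -> no fixed point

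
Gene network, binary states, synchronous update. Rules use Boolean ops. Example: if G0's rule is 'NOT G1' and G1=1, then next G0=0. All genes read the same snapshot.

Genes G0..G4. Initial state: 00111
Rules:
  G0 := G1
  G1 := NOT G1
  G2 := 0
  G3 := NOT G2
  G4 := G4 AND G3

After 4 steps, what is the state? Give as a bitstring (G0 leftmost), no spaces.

Step 1: G0=G1=0 G1=NOT G1=NOT 0=1 G2=0(const) G3=NOT G2=NOT 1=0 G4=G4&G3=1&1=1 -> 01001
Step 2: G0=G1=1 G1=NOT G1=NOT 1=0 G2=0(const) G3=NOT G2=NOT 0=1 G4=G4&G3=1&0=0 -> 10010
Step 3: G0=G1=0 G1=NOT G1=NOT 0=1 G2=0(const) G3=NOT G2=NOT 0=1 G4=G4&G3=0&1=0 -> 01010
Step 4: G0=G1=1 G1=NOT G1=NOT 1=0 G2=0(const) G3=NOT G2=NOT 0=1 G4=G4&G3=0&1=0 -> 10010

10010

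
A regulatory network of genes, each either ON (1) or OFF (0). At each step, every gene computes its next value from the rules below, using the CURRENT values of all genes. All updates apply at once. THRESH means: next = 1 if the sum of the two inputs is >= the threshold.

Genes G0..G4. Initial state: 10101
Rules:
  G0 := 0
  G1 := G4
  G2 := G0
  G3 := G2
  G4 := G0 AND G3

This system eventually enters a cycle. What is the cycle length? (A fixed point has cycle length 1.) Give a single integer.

Answer: 1

Derivation:
Step 0: 10101
Step 1: G0=0(const) G1=G4=1 G2=G0=1 G3=G2=1 G4=G0&G3=1&0=0 -> 01110
Step 2: G0=0(const) G1=G4=0 G2=G0=0 G3=G2=1 G4=G0&G3=0&1=0 -> 00010
Step 3: G0=0(const) G1=G4=0 G2=G0=0 G3=G2=0 G4=G0&G3=0&1=0 -> 00000
Step 4: G0=0(const) G1=G4=0 G2=G0=0 G3=G2=0 G4=G0&G3=0&0=0 -> 00000
State from step 4 equals state from step 3 -> cycle length 1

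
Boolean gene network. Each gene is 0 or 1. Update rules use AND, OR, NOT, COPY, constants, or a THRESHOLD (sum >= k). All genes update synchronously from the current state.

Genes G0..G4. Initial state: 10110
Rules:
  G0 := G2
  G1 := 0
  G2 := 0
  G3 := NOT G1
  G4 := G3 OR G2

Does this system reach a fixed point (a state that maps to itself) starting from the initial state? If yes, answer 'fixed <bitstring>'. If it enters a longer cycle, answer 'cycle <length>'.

Step 0: 10110
Step 1: G0=G2=1 G1=0(const) G2=0(const) G3=NOT G1=NOT 0=1 G4=G3|G2=1|1=1 -> 10011
Step 2: G0=G2=0 G1=0(const) G2=0(const) G3=NOT G1=NOT 0=1 G4=G3|G2=1|0=1 -> 00011
Step 3: G0=G2=0 G1=0(const) G2=0(const) G3=NOT G1=NOT 0=1 G4=G3|G2=1|0=1 -> 00011
Fixed point reached at step 2: 00011

Answer: fixed 00011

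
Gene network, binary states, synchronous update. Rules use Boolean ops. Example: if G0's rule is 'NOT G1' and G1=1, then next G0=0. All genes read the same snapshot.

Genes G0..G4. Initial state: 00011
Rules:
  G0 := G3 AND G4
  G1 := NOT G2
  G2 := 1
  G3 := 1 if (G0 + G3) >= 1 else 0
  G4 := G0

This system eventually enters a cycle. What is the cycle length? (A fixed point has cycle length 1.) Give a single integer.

Step 0: 00011
Step 1: G0=G3&G4=1&1=1 G1=NOT G2=NOT 0=1 G2=1(const) G3=(0+1>=1)=1 G4=G0=0 -> 11110
Step 2: G0=G3&G4=1&0=0 G1=NOT G2=NOT 1=0 G2=1(const) G3=(1+1>=1)=1 G4=G0=1 -> 00111
Step 3: G0=G3&G4=1&1=1 G1=NOT G2=NOT 1=0 G2=1(const) G3=(0+1>=1)=1 G4=G0=0 -> 10110
Step 4: G0=G3&G4=1&0=0 G1=NOT G2=NOT 1=0 G2=1(const) G3=(1+1>=1)=1 G4=G0=1 -> 00111
State from step 4 equals state from step 2 -> cycle length 2

Answer: 2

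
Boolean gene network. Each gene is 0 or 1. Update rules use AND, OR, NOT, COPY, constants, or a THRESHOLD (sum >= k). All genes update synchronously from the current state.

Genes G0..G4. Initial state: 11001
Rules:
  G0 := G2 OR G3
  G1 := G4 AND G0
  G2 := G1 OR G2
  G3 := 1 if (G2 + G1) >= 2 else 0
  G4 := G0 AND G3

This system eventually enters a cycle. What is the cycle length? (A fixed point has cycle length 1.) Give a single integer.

Step 0: 11001
Step 1: G0=G2|G3=0|0=0 G1=G4&G0=1&1=1 G2=G1|G2=1|0=1 G3=(0+1>=2)=0 G4=G0&G3=1&0=0 -> 01100
Step 2: G0=G2|G3=1|0=1 G1=G4&G0=0&0=0 G2=G1|G2=1|1=1 G3=(1+1>=2)=1 G4=G0&G3=0&0=0 -> 10110
Step 3: G0=G2|G3=1|1=1 G1=G4&G0=0&1=0 G2=G1|G2=0|1=1 G3=(1+0>=2)=0 G4=G0&G3=1&1=1 -> 10101
Step 4: G0=G2|G3=1|0=1 G1=G4&G0=1&1=1 G2=G1|G2=0|1=1 G3=(1+0>=2)=0 G4=G0&G3=1&0=0 -> 11100
Step 5: G0=G2|G3=1|0=1 G1=G4&G0=0&1=0 G2=G1|G2=1|1=1 G3=(1+1>=2)=1 G4=G0&G3=1&0=0 -> 10110
State from step 5 equals state from step 2 -> cycle length 3

Answer: 3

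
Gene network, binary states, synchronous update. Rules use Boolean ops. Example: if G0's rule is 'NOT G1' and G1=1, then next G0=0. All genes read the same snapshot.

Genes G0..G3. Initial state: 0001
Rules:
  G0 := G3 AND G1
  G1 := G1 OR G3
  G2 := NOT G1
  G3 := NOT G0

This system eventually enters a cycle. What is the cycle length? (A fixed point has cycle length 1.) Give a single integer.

Step 0: 0001
Step 1: G0=G3&G1=1&0=0 G1=G1|G3=0|1=1 G2=NOT G1=NOT 0=1 G3=NOT G0=NOT 0=1 -> 0111
Step 2: G0=G3&G1=1&1=1 G1=G1|G3=1|1=1 G2=NOT G1=NOT 1=0 G3=NOT G0=NOT 0=1 -> 1101
Step 3: G0=G3&G1=1&1=1 G1=G1|G3=1|1=1 G2=NOT G1=NOT 1=0 G3=NOT G0=NOT 1=0 -> 1100
Step 4: G0=G3&G1=0&1=0 G1=G1|G3=1|0=1 G2=NOT G1=NOT 1=0 G3=NOT G0=NOT 1=0 -> 0100
Step 5: G0=G3&G1=0&1=0 G1=G1|G3=1|0=1 G2=NOT G1=NOT 1=0 G3=NOT G0=NOT 0=1 -> 0101
Step 6: G0=G3&G1=1&1=1 G1=G1|G3=1|1=1 G2=NOT G1=NOT 1=0 G3=NOT G0=NOT 0=1 -> 1101
State from step 6 equals state from step 2 -> cycle length 4

Answer: 4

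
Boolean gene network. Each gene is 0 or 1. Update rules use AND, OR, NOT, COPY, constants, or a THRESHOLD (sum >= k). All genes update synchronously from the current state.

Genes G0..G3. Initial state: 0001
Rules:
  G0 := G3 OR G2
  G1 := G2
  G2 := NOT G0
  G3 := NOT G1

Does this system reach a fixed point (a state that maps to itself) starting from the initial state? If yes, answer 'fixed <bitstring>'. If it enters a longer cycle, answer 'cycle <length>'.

Step 0: 0001
Step 1: G0=G3|G2=1|0=1 G1=G2=0 G2=NOT G0=NOT 0=1 G3=NOT G1=NOT 0=1 -> 1011
Step 2: G0=G3|G2=1|1=1 G1=G2=1 G2=NOT G0=NOT 1=0 G3=NOT G1=NOT 0=1 -> 1101
Step 3: G0=G3|G2=1|0=1 G1=G2=0 G2=NOT G0=NOT 1=0 G3=NOT G1=NOT 1=0 -> 1000
Step 4: G0=G3|G2=0|0=0 G1=G2=0 G2=NOT G0=NOT 1=0 G3=NOT G1=NOT 0=1 -> 0001
Cycle of length 4 starting at step 0 -> no fixed point

Answer: cycle 4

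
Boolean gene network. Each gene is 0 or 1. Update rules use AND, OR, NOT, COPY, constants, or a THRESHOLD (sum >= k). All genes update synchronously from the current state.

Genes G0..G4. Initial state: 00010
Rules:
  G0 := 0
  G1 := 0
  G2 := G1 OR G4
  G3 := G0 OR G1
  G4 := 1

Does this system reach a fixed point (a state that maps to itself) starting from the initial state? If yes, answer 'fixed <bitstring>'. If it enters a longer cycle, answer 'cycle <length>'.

Answer: fixed 00101

Derivation:
Step 0: 00010
Step 1: G0=0(const) G1=0(const) G2=G1|G4=0|0=0 G3=G0|G1=0|0=0 G4=1(const) -> 00001
Step 2: G0=0(const) G1=0(const) G2=G1|G4=0|1=1 G3=G0|G1=0|0=0 G4=1(const) -> 00101
Step 3: G0=0(const) G1=0(const) G2=G1|G4=0|1=1 G3=G0|G1=0|0=0 G4=1(const) -> 00101
Fixed point reached at step 2: 00101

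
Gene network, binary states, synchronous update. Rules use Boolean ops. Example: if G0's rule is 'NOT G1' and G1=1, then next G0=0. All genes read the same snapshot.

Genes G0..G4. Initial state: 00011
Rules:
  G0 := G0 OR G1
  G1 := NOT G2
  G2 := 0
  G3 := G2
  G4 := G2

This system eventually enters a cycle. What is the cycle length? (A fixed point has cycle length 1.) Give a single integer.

Answer: 1

Derivation:
Step 0: 00011
Step 1: G0=G0|G1=0|0=0 G1=NOT G2=NOT 0=1 G2=0(const) G3=G2=0 G4=G2=0 -> 01000
Step 2: G0=G0|G1=0|1=1 G1=NOT G2=NOT 0=1 G2=0(const) G3=G2=0 G4=G2=0 -> 11000
Step 3: G0=G0|G1=1|1=1 G1=NOT G2=NOT 0=1 G2=0(const) G3=G2=0 G4=G2=0 -> 11000
State from step 3 equals state from step 2 -> cycle length 1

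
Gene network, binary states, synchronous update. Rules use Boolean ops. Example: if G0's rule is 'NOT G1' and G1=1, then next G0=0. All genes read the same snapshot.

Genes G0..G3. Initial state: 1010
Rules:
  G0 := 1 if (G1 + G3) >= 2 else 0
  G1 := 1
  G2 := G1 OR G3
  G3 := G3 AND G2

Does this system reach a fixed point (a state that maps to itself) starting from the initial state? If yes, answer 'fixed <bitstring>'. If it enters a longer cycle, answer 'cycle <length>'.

Answer: fixed 0110

Derivation:
Step 0: 1010
Step 1: G0=(0+0>=2)=0 G1=1(const) G2=G1|G3=0|0=0 G3=G3&G2=0&1=0 -> 0100
Step 2: G0=(1+0>=2)=0 G1=1(const) G2=G1|G3=1|0=1 G3=G3&G2=0&0=0 -> 0110
Step 3: G0=(1+0>=2)=0 G1=1(const) G2=G1|G3=1|0=1 G3=G3&G2=0&1=0 -> 0110
Fixed point reached at step 2: 0110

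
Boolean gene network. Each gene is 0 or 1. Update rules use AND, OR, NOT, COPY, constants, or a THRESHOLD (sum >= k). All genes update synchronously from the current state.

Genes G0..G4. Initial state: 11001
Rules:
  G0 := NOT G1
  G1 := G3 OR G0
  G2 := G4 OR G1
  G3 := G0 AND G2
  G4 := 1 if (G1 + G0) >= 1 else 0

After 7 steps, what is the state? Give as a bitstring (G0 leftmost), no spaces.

Step 1: G0=NOT G1=NOT 1=0 G1=G3|G0=0|1=1 G2=G4|G1=1|1=1 G3=G0&G2=1&0=0 G4=(1+1>=1)=1 -> 01101
Step 2: G0=NOT G1=NOT 1=0 G1=G3|G0=0|0=0 G2=G4|G1=1|1=1 G3=G0&G2=0&1=0 G4=(1+0>=1)=1 -> 00101
Step 3: G0=NOT G1=NOT 0=1 G1=G3|G0=0|0=0 G2=G4|G1=1|0=1 G3=G0&G2=0&1=0 G4=(0+0>=1)=0 -> 10100
Step 4: G0=NOT G1=NOT 0=1 G1=G3|G0=0|1=1 G2=G4|G1=0|0=0 G3=G0&G2=1&1=1 G4=(0+1>=1)=1 -> 11011
Step 5: G0=NOT G1=NOT 1=0 G1=G3|G0=1|1=1 G2=G4|G1=1|1=1 G3=G0&G2=1&0=0 G4=(1+1>=1)=1 -> 01101
Step 6: G0=NOT G1=NOT 1=0 G1=G3|G0=0|0=0 G2=G4|G1=1|1=1 G3=G0&G2=0&1=0 G4=(1+0>=1)=1 -> 00101
Step 7: G0=NOT G1=NOT 0=1 G1=G3|G0=0|0=0 G2=G4|G1=1|0=1 G3=G0&G2=0&1=0 G4=(0+0>=1)=0 -> 10100

10100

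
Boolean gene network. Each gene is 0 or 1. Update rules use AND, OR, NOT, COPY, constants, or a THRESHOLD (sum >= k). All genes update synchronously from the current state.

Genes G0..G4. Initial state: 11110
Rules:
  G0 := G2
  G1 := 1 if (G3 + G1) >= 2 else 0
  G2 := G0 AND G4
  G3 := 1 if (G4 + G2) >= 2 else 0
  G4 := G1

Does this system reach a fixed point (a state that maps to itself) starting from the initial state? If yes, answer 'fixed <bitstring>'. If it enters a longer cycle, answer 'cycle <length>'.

Step 0: 11110
Step 1: G0=G2=1 G1=(1+1>=2)=1 G2=G0&G4=1&0=0 G3=(0+1>=2)=0 G4=G1=1 -> 11001
Step 2: G0=G2=0 G1=(0+1>=2)=0 G2=G0&G4=1&1=1 G3=(1+0>=2)=0 G4=G1=1 -> 00101
Step 3: G0=G2=1 G1=(0+0>=2)=0 G2=G0&G4=0&1=0 G3=(1+1>=2)=1 G4=G1=0 -> 10010
Step 4: G0=G2=0 G1=(1+0>=2)=0 G2=G0&G4=1&0=0 G3=(0+0>=2)=0 G4=G1=0 -> 00000
Step 5: G0=G2=0 G1=(0+0>=2)=0 G2=G0&G4=0&0=0 G3=(0+0>=2)=0 G4=G1=0 -> 00000
Fixed point reached at step 4: 00000

Answer: fixed 00000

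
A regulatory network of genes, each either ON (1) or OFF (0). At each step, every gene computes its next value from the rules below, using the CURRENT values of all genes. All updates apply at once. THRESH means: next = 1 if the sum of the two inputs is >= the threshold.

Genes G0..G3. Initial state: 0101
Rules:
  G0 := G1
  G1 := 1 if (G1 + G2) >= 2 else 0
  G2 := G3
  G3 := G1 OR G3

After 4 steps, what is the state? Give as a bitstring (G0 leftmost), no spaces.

Step 1: G0=G1=1 G1=(1+0>=2)=0 G2=G3=1 G3=G1|G3=1|1=1 -> 1011
Step 2: G0=G1=0 G1=(0+1>=2)=0 G2=G3=1 G3=G1|G3=0|1=1 -> 0011
Step 3: G0=G1=0 G1=(0+1>=2)=0 G2=G3=1 G3=G1|G3=0|1=1 -> 0011
Step 4: G0=G1=0 G1=(0+1>=2)=0 G2=G3=1 G3=G1|G3=0|1=1 -> 0011

0011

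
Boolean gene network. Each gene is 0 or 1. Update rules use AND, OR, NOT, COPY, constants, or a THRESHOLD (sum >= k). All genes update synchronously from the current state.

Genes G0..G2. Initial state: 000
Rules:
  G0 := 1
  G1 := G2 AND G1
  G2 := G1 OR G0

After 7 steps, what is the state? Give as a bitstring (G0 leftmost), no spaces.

Step 1: G0=1(const) G1=G2&G1=0&0=0 G2=G1|G0=0|0=0 -> 100
Step 2: G0=1(const) G1=G2&G1=0&0=0 G2=G1|G0=0|1=1 -> 101
Step 3: G0=1(const) G1=G2&G1=1&0=0 G2=G1|G0=0|1=1 -> 101
Step 4: G0=1(const) G1=G2&G1=1&0=0 G2=G1|G0=0|1=1 -> 101
Step 5: G0=1(const) G1=G2&G1=1&0=0 G2=G1|G0=0|1=1 -> 101
Step 6: G0=1(const) G1=G2&G1=1&0=0 G2=G1|G0=0|1=1 -> 101
Step 7: G0=1(const) G1=G2&G1=1&0=0 G2=G1|G0=0|1=1 -> 101

101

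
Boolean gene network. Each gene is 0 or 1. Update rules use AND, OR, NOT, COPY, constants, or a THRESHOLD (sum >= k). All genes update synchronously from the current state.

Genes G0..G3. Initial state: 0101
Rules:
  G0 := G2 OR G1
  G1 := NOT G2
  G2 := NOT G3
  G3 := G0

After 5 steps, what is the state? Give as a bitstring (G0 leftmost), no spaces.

Step 1: G0=G2|G1=0|1=1 G1=NOT G2=NOT 0=1 G2=NOT G3=NOT 1=0 G3=G0=0 -> 1100
Step 2: G0=G2|G1=0|1=1 G1=NOT G2=NOT 0=1 G2=NOT G3=NOT 0=1 G3=G0=1 -> 1111
Step 3: G0=G2|G1=1|1=1 G1=NOT G2=NOT 1=0 G2=NOT G3=NOT 1=0 G3=G0=1 -> 1001
Step 4: G0=G2|G1=0|0=0 G1=NOT G2=NOT 0=1 G2=NOT G3=NOT 1=0 G3=G0=1 -> 0101
Step 5: G0=G2|G1=0|1=1 G1=NOT G2=NOT 0=1 G2=NOT G3=NOT 1=0 G3=G0=0 -> 1100

1100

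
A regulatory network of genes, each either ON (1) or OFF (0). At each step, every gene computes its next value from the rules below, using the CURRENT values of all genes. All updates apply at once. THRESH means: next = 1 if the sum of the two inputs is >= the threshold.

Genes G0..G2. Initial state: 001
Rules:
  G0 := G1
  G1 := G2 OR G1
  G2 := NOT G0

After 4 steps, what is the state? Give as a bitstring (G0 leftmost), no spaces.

Step 1: G0=G1=0 G1=G2|G1=1|0=1 G2=NOT G0=NOT 0=1 -> 011
Step 2: G0=G1=1 G1=G2|G1=1|1=1 G2=NOT G0=NOT 0=1 -> 111
Step 3: G0=G1=1 G1=G2|G1=1|1=1 G2=NOT G0=NOT 1=0 -> 110
Step 4: G0=G1=1 G1=G2|G1=0|1=1 G2=NOT G0=NOT 1=0 -> 110

110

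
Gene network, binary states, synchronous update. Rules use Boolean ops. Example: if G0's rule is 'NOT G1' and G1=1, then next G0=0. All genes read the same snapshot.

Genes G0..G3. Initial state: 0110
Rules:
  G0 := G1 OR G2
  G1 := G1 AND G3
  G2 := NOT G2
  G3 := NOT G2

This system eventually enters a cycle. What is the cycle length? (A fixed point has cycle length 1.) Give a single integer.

Step 0: 0110
Step 1: G0=G1|G2=1|1=1 G1=G1&G3=1&0=0 G2=NOT G2=NOT 1=0 G3=NOT G2=NOT 1=0 -> 1000
Step 2: G0=G1|G2=0|0=0 G1=G1&G3=0&0=0 G2=NOT G2=NOT 0=1 G3=NOT G2=NOT 0=1 -> 0011
Step 3: G0=G1|G2=0|1=1 G1=G1&G3=0&1=0 G2=NOT G2=NOT 1=0 G3=NOT G2=NOT 1=0 -> 1000
State from step 3 equals state from step 1 -> cycle length 2

Answer: 2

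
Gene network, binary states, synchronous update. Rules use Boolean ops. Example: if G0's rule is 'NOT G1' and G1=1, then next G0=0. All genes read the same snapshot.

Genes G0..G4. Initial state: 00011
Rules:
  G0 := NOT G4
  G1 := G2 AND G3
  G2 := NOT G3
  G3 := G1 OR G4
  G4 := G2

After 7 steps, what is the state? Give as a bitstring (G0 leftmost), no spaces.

Step 1: G0=NOT G4=NOT 1=0 G1=G2&G3=0&1=0 G2=NOT G3=NOT 1=0 G3=G1|G4=0|1=1 G4=G2=0 -> 00010
Step 2: G0=NOT G4=NOT 0=1 G1=G2&G3=0&1=0 G2=NOT G3=NOT 1=0 G3=G1|G4=0|0=0 G4=G2=0 -> 10000
Step 3: G0=NOT G4=NOT 0=1 G1=G2&G3=0&0=0 G2=NOT G3=NOT 0=1 G3=G1|G4=0|0=0 G4=G2=0 -> 10100
Step 4: G0=NOT G4=NOT 0=1 G1=G2&G3=1&0=0 G2=NOT G3=NOT 0=1 G3=G1|G4=0|0=0 G4=G2=1 -> 10101
Step 5: G0=NOT G4=NOT 1=0 G1=G2&G3=1&0=0 G2=NOT G3=NOT 0=1 G3=G1|G4=0|1=1 G4=G2=1 -> 00111
Step 6: G0=NOT G4=NOT 1=0 G1=G2&G3=1&1=1 G2=NOT G3=NOT 1=0 G3=G1|G4=0|1=1 G4=G2=1 -> 01011
Step 7: G0=NOT G4=NOT 1=0 G1=G2&G3=0&1=0 G2=NOT G3=NOT 1=0 G3=G1|G4=1|1=1 G4=G2=0 -> 00010

00010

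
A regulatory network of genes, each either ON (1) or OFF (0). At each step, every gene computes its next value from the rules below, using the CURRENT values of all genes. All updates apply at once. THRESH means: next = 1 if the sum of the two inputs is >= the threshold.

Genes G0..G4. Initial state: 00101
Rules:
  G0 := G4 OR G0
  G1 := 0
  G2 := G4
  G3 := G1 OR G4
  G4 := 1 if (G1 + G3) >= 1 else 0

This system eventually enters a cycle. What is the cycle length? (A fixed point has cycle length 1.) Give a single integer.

Answer: 2

Derivation:
Step 0: 00101
Step 1: G0=G4|G0=1|0=1 G1=0(const) G2=G4=1 G3=G1|G4=0|1=1 G4=(0+0>=1)=0 -> 10110
Step 2: G0=G4|G0=0|1=1 G1=0(const) G2=G4=0 G3=G1|G4=0|0=0 G4=(0+1>=1)=1 -> 10001
Step 3: G0=G4|G0=1|1=1 G1=0(const) G2=G4=1 G3=G1|G4=0|1=1 G4=(0+0>=1)=0 -> 10110
State from step 3 equals state from step 1 -> cycle length 2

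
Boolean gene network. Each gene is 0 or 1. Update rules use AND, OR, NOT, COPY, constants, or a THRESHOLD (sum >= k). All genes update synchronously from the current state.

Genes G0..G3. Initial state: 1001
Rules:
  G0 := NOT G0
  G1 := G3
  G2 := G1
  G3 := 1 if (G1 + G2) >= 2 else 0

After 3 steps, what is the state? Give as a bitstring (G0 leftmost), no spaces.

Step 1: G0=NOT G0=NOT 1=0 G1=G3=1 G2=G1=0 G3=(0+0>=2)=0 -> 0100
Step 2: G0=NOT G0=NOT 0=1 G1=G3=0 G2=G1=1 G3=(1+0>=2)=0 -> 1010
Step 3: G0=NOT G0=NOT 1=0 G1=G3=0 G2=G1=0 G3=(0+1>=2)=0 -> 0000

0000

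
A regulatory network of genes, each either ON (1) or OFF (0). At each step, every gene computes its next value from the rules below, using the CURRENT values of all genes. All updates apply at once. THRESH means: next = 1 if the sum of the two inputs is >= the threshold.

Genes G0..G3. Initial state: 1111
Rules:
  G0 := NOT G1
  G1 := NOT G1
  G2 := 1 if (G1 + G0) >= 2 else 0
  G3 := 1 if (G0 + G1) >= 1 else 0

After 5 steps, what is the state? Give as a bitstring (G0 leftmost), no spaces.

Step 1: G0=NOT G1=NOT 1=0 G1=NOT G1=NOT 1=0 G2=(1+1>=2)=1 G3=(1+1>=1)=1 -> 0011
Step 2: G0=NOT G1=NOT 0=1 G1=NOT G1=NOT 0=1 G2=(0+0>=2)=0 G3=(0+0>=1)=0 -> 1100
Step 3: G0=NOT G1=NOT 1=0 G1=NOT G1=NOT 1=0 G2=(1+1>=2)=1 G3=(1+1>=1)=1 -> 0011
Step 4: G0=NOT G1=NOT 0=1 G1=NOT G1=NOT 0=1 G2=(0+0>=2)=0 G3=(0+0>=1)=0 -> 1100
Step 5: G0=NOT G1=NOT 1=0 G1=NOT G1=NOT 1=0 G2=(1+1>=2)=1 G3=(1+1>=1)=1 -> 0011

0011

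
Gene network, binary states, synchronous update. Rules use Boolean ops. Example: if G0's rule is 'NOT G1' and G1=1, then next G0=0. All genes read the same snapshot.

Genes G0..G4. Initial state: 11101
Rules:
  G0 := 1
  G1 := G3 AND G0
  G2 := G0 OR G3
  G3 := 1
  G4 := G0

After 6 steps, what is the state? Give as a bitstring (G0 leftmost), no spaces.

Step 1: G0=1(const) G1=G3&G0=0&1=0 G2=G0|G3=1|0=1 G3=1(const) G4=G0=1 -> 10111
Step 2: G0=1(const) G1=G3&G0=1&1=1 G2=G0|G3=1|1=1 G3=1(const) G4=G0=1 -> 11111
Step 3: G0=1(const) G1=G3&G0=1&1=1 G2=G0|G3=1|1=1 G3=1(const) G4=G0=1 -> 11111
Step 4: G0=1(const) G1=G3&G0=1&1=1 G2=G0|G3=1|1=1 G3=1(const) G4=G0=1 -> 11111
Step 5: G0=1(const) G1=G3&G0=1&1=1 G2=G0|G3=1|1=1 G3=1(const) G4=G0=1 -> 11111
Step 6: G0=1(const) G1=G3&G0=1&1=1 G2=G0|G3=1|1=1 G3=1(const) G4=G0=1 -> 11111

11111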